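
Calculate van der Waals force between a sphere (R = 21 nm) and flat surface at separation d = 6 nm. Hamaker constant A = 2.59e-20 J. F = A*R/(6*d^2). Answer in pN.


Convert to SI: R = 21 nm = 2.1e-08 m, d = 6 nm = 6e-09 m
F = A * R / (6 * d^2)
F = 2.59e-20 * 2.1e-08 / (6 * (6e-09)^2)
F = 2.51806e-12 N = 2.518 pN

2.518


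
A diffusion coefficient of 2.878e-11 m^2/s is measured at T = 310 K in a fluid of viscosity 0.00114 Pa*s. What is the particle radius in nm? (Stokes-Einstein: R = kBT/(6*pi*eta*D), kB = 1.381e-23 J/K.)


Stokes-Einstein: R = kB*T / (6*pi*eta*D)
R = 1.381e-23 * 310 / (6 * pi * 0.00114 * 2.878e-11)
R = 6.92243e-09 m = 6.92 nm

6.92


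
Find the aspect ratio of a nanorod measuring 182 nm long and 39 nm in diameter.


Aspect ratio AR = length / diameter
AR = 182 / 39
AR = 4.67

4.67


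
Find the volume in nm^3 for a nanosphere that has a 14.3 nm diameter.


Radius r = 14.3/2 = 7.15 nm
Volume V = (4/3) * pi * r^3
V = (4/3) * pi * (7.15)^3
V = 1531.11 nm^3

1531.11


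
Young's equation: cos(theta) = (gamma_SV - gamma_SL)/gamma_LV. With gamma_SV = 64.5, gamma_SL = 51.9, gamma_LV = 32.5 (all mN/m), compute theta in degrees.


cos(theta) = (gamma_SV - gamma_SL) / gamma_LV
cos(theta) = (64.5 - 51.9) / 32.5
cos(theta) = 0.387692
theta = arccos(0.387692) = 67.19 degrees

67.19


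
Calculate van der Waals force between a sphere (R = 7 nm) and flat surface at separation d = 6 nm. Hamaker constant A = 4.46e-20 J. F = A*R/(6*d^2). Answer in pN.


Convert to SI: R = 7 nm = 7e-09 m, d = 6 nm = 6e-09 m
F = A * R / (6 * d^2)
F = 4.46e-20 * 7e-09 / (6 * (6e-09)^2)
F = 1.44537e-12 N = 1.445 pN

1.445


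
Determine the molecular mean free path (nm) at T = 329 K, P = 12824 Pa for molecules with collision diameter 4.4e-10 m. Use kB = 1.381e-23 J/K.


Mean free path: lambda = kB*T / (sqrt(2) * pi * d^2 * P)
lambda = 1.381e-23 * 329 / (sqrt(2) * pi * (4.4e-10)^2 * 12824)
lambda = 4.11904e-07 m
lambda = 411.9 nm

411.9


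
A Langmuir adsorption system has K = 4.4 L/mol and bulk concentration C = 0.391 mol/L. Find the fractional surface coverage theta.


Langmuir isotherm: theta = K*C / (1 + K*C)
K*C = 4.4 * 0.391 = 1.7204
theta = 1.7204 / (1 + 1.7204) = 1.7204 / 2.7204
theta = 0.6324

0.6324


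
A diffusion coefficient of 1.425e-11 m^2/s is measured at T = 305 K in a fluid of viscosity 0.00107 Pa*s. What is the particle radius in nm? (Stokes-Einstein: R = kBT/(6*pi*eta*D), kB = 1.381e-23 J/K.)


Stokes-Einstein: R = kB*T / (6*pi*eta*D)
R = 1.381e-23 * 305 / (6 * pi * 0.00107 * 1.425e-11)
R = 1.46553e-08 m = 14.66 nm

14.66


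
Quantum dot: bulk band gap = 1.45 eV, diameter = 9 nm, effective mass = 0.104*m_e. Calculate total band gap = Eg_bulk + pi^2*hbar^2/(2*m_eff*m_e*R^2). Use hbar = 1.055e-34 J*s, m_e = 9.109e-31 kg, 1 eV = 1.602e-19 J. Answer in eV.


Radius R = 9/2 nm = 4.5e-09 m
Confinement energy dE = pi^2 * hbar^2 / (2 * m_eff * m_e * R^2)
dE = pi^2 * (1.055e-34)^2 / (2 * 0.104 * 9.109e-31 * (4.5e-09)^2) J, divided by 1.602e-19 J/eV
dE = 0.1787 eV
Total band gap = E_g(bulk) + dE = 1.45 + 0.1787 = 1.6287 eV

1.6287


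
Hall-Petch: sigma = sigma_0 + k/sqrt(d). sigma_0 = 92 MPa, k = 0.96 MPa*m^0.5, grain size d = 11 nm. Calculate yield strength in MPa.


d = 11 nm = 1.1e-08 m
sqrt(d) = 0.0001048809
Hall-Petch contribution = k / sqrt(d) = 0.96 / 0.0001048809 = 9153.2 MPa
sigma = sigma_0 + k/sqrt(d) = 92 + 9153.2 = 9245.2 MPa

9245.2


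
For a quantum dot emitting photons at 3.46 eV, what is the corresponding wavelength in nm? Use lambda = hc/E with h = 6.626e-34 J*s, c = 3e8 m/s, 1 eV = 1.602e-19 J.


Convert energy: E = 3.46 eV = 3.46 * 1.602e-19 = 5.54292e-19 J
lambda = h*c / E = 6.626e-34 * 3e8 / 5.54292e-19
lambda = 3.5862e-07 m = 358.6 nm

358.6


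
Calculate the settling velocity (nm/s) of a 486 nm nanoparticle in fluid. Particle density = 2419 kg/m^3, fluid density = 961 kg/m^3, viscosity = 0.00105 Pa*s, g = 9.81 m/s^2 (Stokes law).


Radius R = 486/2 nm = 2.43e-07 m
Density difference = 2419 - 961 = 1458 kg/m^3
v = 2 * R^2 * (rho_p - rho_f) * g / (9 * eta)
v = 2 * (2.43e-07)^2 * 1458 * 9.81 / (9 * 0.00105)
v = 1.78746e-07 m/s = 178.7464 nm/s

178.7464


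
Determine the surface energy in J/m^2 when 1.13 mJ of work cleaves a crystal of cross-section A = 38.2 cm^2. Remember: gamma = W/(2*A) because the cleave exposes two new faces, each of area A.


Convert: A = 38.2 cm^2 = 0.00382 m^2, W = 1.13 mJ = 0.00113 J
Cleaving exposes two faces of area A, so total new surface = 2*A and gamma = W / (2*A)
gamma = 0.00113 / (2 * 0.00382)
gamma = 0.148 J/m^2

0.148


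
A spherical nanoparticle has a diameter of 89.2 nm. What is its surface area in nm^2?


Radius r = 89.2/2 = 44.6 nm
Surface area SA = 4 * pi * r^2
SA = 4 * pi * (44.6)^2
SA = 24996.52 nm^2

24996.52


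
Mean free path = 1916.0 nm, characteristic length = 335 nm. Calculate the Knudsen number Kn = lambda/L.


Knudsen number Kn = lambda / L
Kn = 1916.0 / 335
Kn = 5.7194

5.7194


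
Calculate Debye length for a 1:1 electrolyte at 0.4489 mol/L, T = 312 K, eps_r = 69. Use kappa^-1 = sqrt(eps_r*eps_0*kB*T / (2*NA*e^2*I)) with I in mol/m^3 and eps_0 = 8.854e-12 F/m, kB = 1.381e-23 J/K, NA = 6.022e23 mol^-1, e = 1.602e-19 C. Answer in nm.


Ionic strength I = 0.4489 * 1^2 * 1000 = 448.9 mol/m^3
kappa^-1 = sqrt(69 * 8.854e-12 * 1.381e-23 * 312 / (2 * 6.022e23 * (1.602e-19)^2 * 448.9))
kappa^-1 = 0.436 nm

0.436


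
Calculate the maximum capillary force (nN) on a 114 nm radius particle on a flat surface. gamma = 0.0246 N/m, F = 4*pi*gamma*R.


Convert radius: R = 114 nm = 1.14e-07 m
F = 4 * pi * gamma * R
F = 4 * pi * 0.0246 * 1.14e-07
F = 3.52411e-08 N = 35.2411 nN

35.2411


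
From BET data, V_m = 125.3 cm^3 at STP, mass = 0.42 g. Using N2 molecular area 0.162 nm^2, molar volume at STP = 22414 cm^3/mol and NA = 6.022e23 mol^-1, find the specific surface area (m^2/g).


Number of moles in monolayer = V_m / 22414 = 125.3 / 22414 = 0.00559026
Number of molecules = moles * NA = 0.00559026 * 6.022e23
SA = molecules * sigma / mass
SA = (125.3 / 22414) * 6.022e23 * 0.162e-18 / 0.42
SA = 1298.5 m^2/g

1298.5


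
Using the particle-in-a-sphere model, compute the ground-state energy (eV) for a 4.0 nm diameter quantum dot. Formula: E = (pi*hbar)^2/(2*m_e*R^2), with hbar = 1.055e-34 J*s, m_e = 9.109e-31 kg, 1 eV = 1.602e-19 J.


Radius R = 4.0/2 = 2 nm = 2e-09 m
E = (pi * 1.055e-34)^2 / (2 * 9.109e-31 * (2e-09)^2)
E(J) = 1.50745e-20
E = E(J) / 1.602e-19 = 0.0941 eV

0.0941


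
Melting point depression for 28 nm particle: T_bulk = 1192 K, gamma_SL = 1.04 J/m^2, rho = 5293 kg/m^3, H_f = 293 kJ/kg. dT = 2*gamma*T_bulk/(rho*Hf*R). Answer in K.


Radius R = 28/2 = 14 nm = 1.4e-08 m
Convert H_f = 293 kJ/kg = 293000 J/kg
dT = 2 * gamma_SL * T_bulk / (rho * H_f * R)
dT = 2 * 1.04 * 1192 / (5293 * 293000 * 1.4e-08)
dT = 114.2 K

114.2


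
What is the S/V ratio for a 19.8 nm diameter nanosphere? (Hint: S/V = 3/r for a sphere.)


Radius r = 19.8/2 = 9.9 nm
S/V = 3 / r = 3 / 9.9
S/V = 0.303 nm^-1

0.303


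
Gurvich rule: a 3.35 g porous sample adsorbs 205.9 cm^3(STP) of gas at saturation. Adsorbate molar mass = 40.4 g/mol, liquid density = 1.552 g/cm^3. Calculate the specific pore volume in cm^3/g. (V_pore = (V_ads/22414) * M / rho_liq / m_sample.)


Moles adsorbed n = V_ads / 22414 = 205.9 / 22414 = 9.186223e-03 mol
Liquid volume V_liq = n * M / rho_liq = 9.186223e-03 * 40.4 / 1.552 = 0.23913 cm^3
Specific pore volume V_pore = V_liq / m_sample = 0.23913 / 3.35
V_pore = 0.0714 cm^3/g

0.0714


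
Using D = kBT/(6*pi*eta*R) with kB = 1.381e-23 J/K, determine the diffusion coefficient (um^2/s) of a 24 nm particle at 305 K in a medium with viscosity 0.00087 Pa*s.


Radius R = 24/2 = 12 nm = 1.2e-08 m
D = kB*T / (6*pi*eta*R)
D = 1.381e-23 * 305 / (6 * pi * 0.00087 * 1.2e-08)
D = 2.14038e-11 m^2/s = 21.404 um^2/s

21.404


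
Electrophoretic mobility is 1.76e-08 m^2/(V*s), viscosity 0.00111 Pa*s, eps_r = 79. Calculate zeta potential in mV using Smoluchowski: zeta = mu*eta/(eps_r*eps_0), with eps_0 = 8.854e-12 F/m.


Smoluchowski equation: zeta = mu * eta / (eps_r * eps_0)
zeta = 1.76e-08 * 0.00111 / (79 * 8.854e-12)
zeta = 0.02793 V = 27.93 mV

27.93


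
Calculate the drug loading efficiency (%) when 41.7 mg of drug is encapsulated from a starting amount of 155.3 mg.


Drug loading efficiency = (drug loaded / drug initial) * 100
DLE = 41.7 / 155.3 * 100
DLE = 0.2685 * 100
DLE = 26.85%

26.85


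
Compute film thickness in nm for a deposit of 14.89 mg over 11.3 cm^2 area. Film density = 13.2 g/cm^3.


Convert: m = 14.89 mg = 1.4890e-05 kg, A = 11.3 cm^2 = 1.1300e-03 m^2, rho = 13.2 g/cm^3 = 13200 kg/m^3
t = m / (A * rho)
t = 1.4890e-05 / (1.1300e-03 * 13200)
t = 9.9826e-07 m = 998.3 nm

998.3


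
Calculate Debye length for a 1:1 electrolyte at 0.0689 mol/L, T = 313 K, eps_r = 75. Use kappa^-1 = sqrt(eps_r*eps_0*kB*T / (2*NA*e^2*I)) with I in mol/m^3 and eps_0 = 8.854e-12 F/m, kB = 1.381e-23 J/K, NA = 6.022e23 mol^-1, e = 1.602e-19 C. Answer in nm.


Ionic strength I = 0.0689 * 1^2 * 1000 = 68.9 mol/m^3
kappa^-1 = sqrt(75 * 8.854e-12 * 1.381e-23 * 313 / (2 * 6.022e23 * (1.602e-19)^2 * 68.9))
kappa^-1 = 1.161 nm

1.161


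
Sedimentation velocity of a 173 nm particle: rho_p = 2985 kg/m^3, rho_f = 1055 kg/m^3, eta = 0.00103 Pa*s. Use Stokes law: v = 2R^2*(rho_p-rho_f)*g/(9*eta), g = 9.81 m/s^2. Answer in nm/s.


Radius R = 173/2 nm = 8.65e-08 m
Density difference = 2985 - 1055 = 1930 kg/m^3
v = 2 * R^2 * (rho_p - rho_f) * g / (9 * eta)
v = 2 * (8.65e-08)^2 * 1930 * 9.81 / (9 * 0.00103)
v = 3.05639e-08 m/s = 30.5639 nm/s

30.5639


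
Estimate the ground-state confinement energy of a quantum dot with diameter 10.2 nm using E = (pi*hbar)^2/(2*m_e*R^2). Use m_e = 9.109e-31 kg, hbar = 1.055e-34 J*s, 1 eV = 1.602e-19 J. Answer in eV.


Radius R = 10.2/2 = 5.1 nm = 5.1e-09 m
E = (pi * 1.055e-34)^2 / (2 * 9.109e-31 * (5.1e-09)^2)
E(J) = 2.31827e-21
E = E(J) / 1.602e-19 = 0.0145 eV

0.0145


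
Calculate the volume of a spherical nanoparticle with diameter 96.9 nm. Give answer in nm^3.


Radius r = 96.9/2 = 48.45 nm
Volume V = (4/3) * pi * r^3
V = (4/3) * pi * (48.45)^3
V = 476398.03 nm^3

476398.03


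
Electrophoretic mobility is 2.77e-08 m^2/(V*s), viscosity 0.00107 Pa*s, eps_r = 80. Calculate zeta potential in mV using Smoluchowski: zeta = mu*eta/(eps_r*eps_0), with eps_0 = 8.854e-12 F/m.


Smoluchowski equation: zeta = mu * eta / (eps_r * eps_0)
zeta = 2.77e-08 * 0.00107 / (80 * 8.854e-12)
zeta = 0.041844 V = 41.84 mV

41.84


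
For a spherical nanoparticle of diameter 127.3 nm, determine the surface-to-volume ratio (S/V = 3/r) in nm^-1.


Radius r = 127.3/2 = 63.65 nm
S/V = 3 / r = 3 / 63.65
S/V = 0.0471 nm^-1

0.0471


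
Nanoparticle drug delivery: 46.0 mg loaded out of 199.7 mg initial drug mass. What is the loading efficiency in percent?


Drug loading efficiency = (drug loaded / drug initial) * 100
DLE = 46.0 / 199.7 * 100
DLE = 0.2303 * 100
DLE = 23.03%

23.03


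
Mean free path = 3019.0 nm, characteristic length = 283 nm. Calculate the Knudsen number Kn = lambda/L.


Knudsen number Kn = lambda / L
Kn = 3019.0 / 283
Kn = 10.6678

10.6678


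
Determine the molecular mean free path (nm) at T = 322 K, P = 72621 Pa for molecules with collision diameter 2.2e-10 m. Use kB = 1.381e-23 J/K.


Mean free path: lambda = kB*T / (sqrt(2) * pi * d^2 * P)
lambda = 1.381e-23 * 322 / (sqrt(2) * pi * (2.2e-10)^2 * 72621)
lambda = 2.84759e-07 m
lambda = 284.76 nm

284.76


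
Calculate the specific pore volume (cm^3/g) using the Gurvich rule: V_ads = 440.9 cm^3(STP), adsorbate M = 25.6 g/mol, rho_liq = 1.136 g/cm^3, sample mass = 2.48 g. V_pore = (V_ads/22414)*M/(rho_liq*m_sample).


Moles adsorbed n = V_ads / 22414 = 440.9 / 22414 = 1.967074e-02 mol
Liquid volume V_liq = n * M / rho_liq = 1.967074e-02 * 25.6 / 1.136 = 0.44328 cm^3
Specific pore volume V_pore = V_liq / m_sample = 0.44328 / 2.48
V_pore = 0.1787 cm^3/g

0.1787


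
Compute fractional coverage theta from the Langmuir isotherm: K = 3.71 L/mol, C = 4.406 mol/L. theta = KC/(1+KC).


Langmuir isotherm: theta = K*C / (1 + K*C)
K*C = 3.71 * 4.406 = 16.34626
theta = 16.34626 / (1 + 16.34626) = 16.34626 / 17.34626
theta = 0.9424

0.9424


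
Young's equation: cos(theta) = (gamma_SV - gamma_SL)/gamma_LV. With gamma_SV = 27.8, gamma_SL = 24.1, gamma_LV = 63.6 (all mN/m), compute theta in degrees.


cos(theta) = (gamma_SV - gamma_SL) / gamma_LV
cos(theta) = (27.8 - 24.1) / 63.6
cos(theta) = 0.058176
theta = arccos(0.058176) = 86.66 degrees

86.66


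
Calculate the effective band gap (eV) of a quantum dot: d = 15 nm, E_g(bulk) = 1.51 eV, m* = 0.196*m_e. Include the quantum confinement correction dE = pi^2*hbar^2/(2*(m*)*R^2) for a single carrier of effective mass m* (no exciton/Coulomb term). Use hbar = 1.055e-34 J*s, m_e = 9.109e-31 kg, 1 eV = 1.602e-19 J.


Radius R = 15/2 nm = 7.5e-09 m
Confinement energy dE = pi^2 * hbar^2 / (2 * m_eff * m_e * R^2)
dE = pi^2 * (1.055e-34)^2 / (2 * 0.196 * 9.109e-31 * (7.5e-09)^2) J, divided by 1.602e-19 J/eV
dE = 0.0341 eV
Total band gap = E_g(bulk) + dE = 1.51 + 0.0341 = 1.5441 eV

1.5441


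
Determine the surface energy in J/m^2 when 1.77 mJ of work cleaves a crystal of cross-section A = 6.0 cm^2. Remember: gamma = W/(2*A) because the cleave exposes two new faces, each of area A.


Convert: A = 6.0 cm^2 = 0.0006 m^2, W = 1.77 mJ = 0.00177 J
Cleaving exposes two faces of area A, so total new surface = 2*A and gamma = W / (2*A)
gamma = 0.00177 / (2 * 0.0006)
gamma = 1.475 J/m^2

1.475


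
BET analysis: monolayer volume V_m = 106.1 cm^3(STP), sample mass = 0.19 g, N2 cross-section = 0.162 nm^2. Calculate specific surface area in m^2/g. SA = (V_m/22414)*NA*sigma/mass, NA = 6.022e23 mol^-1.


Number of moles in monolayer = V_m / 22414 = 106.1 / 22414 = 0.00473365
Number of molecules = moles * NA = 0.00473365 * 6.022e23
SA = molecules * sigma / mass
SA = (106.1 / 22414) * 6.022e23 * 0.162e-18 / 0.19
SA = 2430.5 m^2/g

2430.5


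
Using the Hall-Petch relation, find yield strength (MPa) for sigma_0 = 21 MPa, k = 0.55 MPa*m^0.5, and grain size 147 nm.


d = 147 nm = 1.47e-07 m
sqrt(d) = 0.0003834058
Hall-Petch contribution = k / sqrt(d) = 0.55 / 0.0003834058 = 1434.5 MPa
sigma = sigma_0 + k/sqrt(d) = 21 + 1434.5 = 1455.5 MPa

1455.5


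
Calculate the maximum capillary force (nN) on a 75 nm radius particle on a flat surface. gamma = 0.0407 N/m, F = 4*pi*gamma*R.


Convert radius: R = 75 nm = 7.5e-08 m
F = 4 * pi * gamma * R
F = 4 * pi * 0.0407 * 7.5e-08
F = 3.83588e-08 N = 38.3588 nN

38.3588


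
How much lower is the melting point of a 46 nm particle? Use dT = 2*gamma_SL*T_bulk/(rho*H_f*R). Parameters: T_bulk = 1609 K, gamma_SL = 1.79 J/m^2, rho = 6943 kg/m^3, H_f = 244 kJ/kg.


Radius R = 46/2 = 23 nm = 2.3e-08 m
Convert H_f = 244 kJ/kg = 244000 J/kg
dT = 2 * gamma_SL * T_bulk / (rho * H_f * R)
dT = 2 * 1.79 * 1609 / (6943 * 244000 * 2.3e-08)
dT = 147.8 K

147.8


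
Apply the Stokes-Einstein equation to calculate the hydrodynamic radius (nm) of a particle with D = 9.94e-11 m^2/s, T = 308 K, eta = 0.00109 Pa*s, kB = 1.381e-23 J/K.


Stokes-Einstein: R = kB*T / (6*pi*eta*D)
R = 1.381e-23 * 308 / (6 * pi * 0.00109 * 9.94e-11)
R = 2.08272e-09 m = 2.08 nm

2.08


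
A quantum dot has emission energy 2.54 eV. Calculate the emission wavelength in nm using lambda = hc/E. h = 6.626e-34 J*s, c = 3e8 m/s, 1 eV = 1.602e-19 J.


Convert energy: E = 2.54 eV = 2.54 * 1.602e-19 = 4.06908e-19 J
lambda = h*c / E = 6.626e-34 * 3e8 / 4.06908e-19
lambda = 4.88513e-07 m = 488.5 nm

488.5


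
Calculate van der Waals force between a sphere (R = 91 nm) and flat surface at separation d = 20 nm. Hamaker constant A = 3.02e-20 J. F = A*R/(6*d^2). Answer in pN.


Convert to SI: R = 91 nm = 9.1e-08 m, d = 20 nm = 2e-08 m
F = A * R / (6 * d^2)
F = 3.02e-20 * 9.1e-08 / (6 * (2e-08)^2)
F = 1.14508e-12 N = 1.145 pN

1.145


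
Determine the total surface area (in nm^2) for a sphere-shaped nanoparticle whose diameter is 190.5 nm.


Radius r = 190.5/2 = 95.25 nm
Surface area SA = 4 * pi * r^2
SA = 4 * pi * (95.25)^2
SA = 114009.18 nm^2

114009.18


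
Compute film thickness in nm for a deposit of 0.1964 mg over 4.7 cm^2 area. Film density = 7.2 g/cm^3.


Convert: m = 0.1964 mg = 1.9640e-07 kg, A = 4.7 cm^2 = 4.7000e-04 m^2, rho = 7.2 g/cm^3 = 7200 kg/m^3
t = m / (A * rho)
t = 1.9640e-07 / (4.7000e-04 * 7200)
t = 5.8038e-08 m = 58.0 nm

58.0


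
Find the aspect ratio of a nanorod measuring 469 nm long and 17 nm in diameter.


Aspect ratio AR = length / diameter
AR = 469 / 17
AR = 27.59

27.59


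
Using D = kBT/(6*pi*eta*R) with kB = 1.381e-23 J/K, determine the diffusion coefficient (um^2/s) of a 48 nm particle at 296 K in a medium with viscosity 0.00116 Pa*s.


Radius R = 48/2 = 24 nm = 2.4e-08 m
D = kB*T / (6*pi*eta*R)
D = 1.381e-23 * 296 / (6 * pi * 0.00116 * 2.4e-08)
D = 7.7896e-12 m^2/s = 7.79 um^2/s

7.79


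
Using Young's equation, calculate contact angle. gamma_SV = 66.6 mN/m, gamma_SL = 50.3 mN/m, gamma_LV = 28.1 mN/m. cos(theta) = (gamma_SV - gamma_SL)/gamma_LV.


cos(theta) = (gamma_SV - gamma_SL) / gamma_LV
cos(theta) = (66.6 - 50.3) / 28.1
cos(theta) = 0.580071
theta = arccos(0.580071) = 54.54 degrees

54.54


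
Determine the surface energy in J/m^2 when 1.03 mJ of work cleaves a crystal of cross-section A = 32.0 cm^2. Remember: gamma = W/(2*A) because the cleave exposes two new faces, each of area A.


Convert: A = 32.0 cm^2 = 0.0032 m^2, W = 1.03 mJ = 0.00103 J
Cleaving exposes two faces of area A, so total new surface = 2*A and gamma = W / (2*A)
gamma = 0.00103 / (2 * 0.0032)
gamma = 0.161 J/m^2

0.161


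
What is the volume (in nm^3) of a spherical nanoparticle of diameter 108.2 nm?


Radius r = 108.2/2 = 54.1 nm
Volume V = (4/3) * pi * r^3
V = (4/3) * pi * (54.1)^3
V = 663254.8 nm^3

663254.8


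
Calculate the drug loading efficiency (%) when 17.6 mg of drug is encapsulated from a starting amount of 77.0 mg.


Drug loading efficiency = (drug loaded / drug initial) * 100
DLE = 17.6 / 77.0 * 100
DLE = 0.2286 * 100
DLE = 22.86%

22.86


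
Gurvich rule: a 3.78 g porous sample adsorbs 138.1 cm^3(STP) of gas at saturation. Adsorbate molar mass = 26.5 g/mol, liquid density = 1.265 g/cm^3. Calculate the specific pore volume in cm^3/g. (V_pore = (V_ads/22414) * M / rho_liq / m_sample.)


Moles adsorbed n = V_ads / 22414 = 138.1 / 22414 = 6.161328e-03 mol
Liquid volume V_liq = n * M / rho_liq = 6.161328e-03 * 26.5 / 1.265 = 0.12907 cm^3
Specific pore volume V_pore = V_liq / m_sample = 0.12907 / 3.78
V_pore = 0.0341 cm^3/g

0.0341


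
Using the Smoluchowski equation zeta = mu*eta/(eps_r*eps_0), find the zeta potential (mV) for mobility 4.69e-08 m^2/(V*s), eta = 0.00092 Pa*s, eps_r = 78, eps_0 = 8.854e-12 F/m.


Smoluchowski equation: zeta = mu * eta / (eps_r * eps_0)
zeta = 4.69e-08 * 0.00092 / (78 * 8.854e-12)
zeta = 0.062478 V = 62.48 mV

62.48


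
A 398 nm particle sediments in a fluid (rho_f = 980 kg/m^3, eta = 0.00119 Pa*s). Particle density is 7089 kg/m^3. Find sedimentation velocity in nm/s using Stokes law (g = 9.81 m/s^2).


Radius R = 398/2 nm = 1.99e-07 m
Density difference = 7089 - 980 = 6109 kg/m^3
v = 2 * R^2 * (rho_p - rho_f) * g / (9 * eta)
v = 2 * (1.99e-07)^2 * 6109 * 9.81 / (9 * 0.00119)
v = 4.43186e-07 m/s = 443.1858 nm/s

443.1858


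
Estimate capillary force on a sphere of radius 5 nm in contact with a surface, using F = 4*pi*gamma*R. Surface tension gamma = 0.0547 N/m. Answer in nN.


Convert radius: R = 5 nm = 5e-09 m
F = 4 * pi * gamma * R
F = 4 * pi * 0.0547 * 5e-09
F = 3.4369e-09 N = 3.4369 nN

3.4369


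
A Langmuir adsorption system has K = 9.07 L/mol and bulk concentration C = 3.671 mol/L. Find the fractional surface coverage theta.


Langmuir isotherm: theta = K*C / (1 + K*C)
K*C = 9.07 * 3.671 = 33.29597
theta = 33.29597 / (1 + 33.29597) = 33.29597 / 34.29597
theta = 0.9708

0.9708


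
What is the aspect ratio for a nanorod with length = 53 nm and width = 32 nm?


Aspect ratio AR = length / diameter
AR = 53 / 32
AR = 1.66

1.66


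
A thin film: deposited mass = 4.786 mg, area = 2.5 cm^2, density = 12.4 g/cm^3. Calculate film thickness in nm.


Convert: m = 4.786 mg = 4.7860e-06 kg, A = 2.5 cm^2 = 2.5000e-04 m^2, rho = 12.4 g/cm^3 = 12400 kg/m^3
t = m / (A * rho)
t = 4.7860e-06 / (2.5000e-04 * 12400)
t = 1.5439e-06 m = 1543.9 nm

1543.9


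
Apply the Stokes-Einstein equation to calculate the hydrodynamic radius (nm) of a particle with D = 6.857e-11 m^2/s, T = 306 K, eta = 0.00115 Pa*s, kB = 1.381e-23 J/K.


Stokes-Einstein: R = kB*T / (6*pi*eta*D)
R = 1.381e-23 * 306 / (6 * pi * 0.00115 * 6.857e-11)
R = 2.84303e-09 m = 2.84 nm

2.84


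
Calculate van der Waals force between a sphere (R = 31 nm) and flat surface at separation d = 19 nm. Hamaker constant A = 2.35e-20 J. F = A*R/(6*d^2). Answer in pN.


Convert to SI: R = 31 nm = 3.1e-08 m, d = 19 nm = 1.9e-08 m
F = A * R / (6 * d^2)
F = 2.35e-20 * 3.1e-08 / (6 * (1.9e-08)^2)
F = 3.36334e-13 N = 0.336 pN

0.336


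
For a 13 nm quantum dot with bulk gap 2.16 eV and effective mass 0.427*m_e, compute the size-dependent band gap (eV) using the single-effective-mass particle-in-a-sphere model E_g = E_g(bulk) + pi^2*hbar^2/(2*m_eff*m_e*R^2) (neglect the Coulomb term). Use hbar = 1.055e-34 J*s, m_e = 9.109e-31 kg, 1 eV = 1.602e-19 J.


Radius R = 13/2 nm = 6.5e-09 m
Confinement energy dE = pi^2 * hbar^2 / (2 * m_eff * m_e * R^2)
dE = pi^2 * (1.055e-34)^2 / (2 * 0.427 * 9.109e-31 * (6.5e-09)^2) J, divided by 1.602e-19 J/eV
dE = 0.0209 eV
Total band gap = E_g(bulk) + dE = 2.16 + 0.0209 = 2.1809 eV

2.1809


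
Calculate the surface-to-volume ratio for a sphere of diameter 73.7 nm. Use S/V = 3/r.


Radius r = 73.7/2 = 36.85 nm
S/V = 3 / r = 3 / 36.85
S/V = 0.0814 nm^-1

0.0814


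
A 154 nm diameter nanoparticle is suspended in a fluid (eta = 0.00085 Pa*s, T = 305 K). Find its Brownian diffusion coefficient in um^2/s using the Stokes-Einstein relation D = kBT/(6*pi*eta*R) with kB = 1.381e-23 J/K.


Radius R = 154/2 = 77 nm = 7.7e-08 m
D = kB*T / (6*pi*eta*R)
D = 1.381e-23 * 305 / (6 * pi * 0.00085 * 7.7e-08)
D = 3.41415e-12 m^2/s = 3.414 um^2/s

3.414


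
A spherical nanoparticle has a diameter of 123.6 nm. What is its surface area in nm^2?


Radius r = 123.6/2 = 61.8 nm
Surface area SA = 4 * pi * r^2
SA = 4 * pi * (61.8)^2
SA = 47993.99 nm^2

47993.99


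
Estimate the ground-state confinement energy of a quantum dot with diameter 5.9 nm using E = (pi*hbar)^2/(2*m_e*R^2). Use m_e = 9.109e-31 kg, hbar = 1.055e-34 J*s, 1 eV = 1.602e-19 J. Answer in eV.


Radius R = 5.9/2 = 2.95 nm = 2.95e-09 m
E = (pi * 1.055e-34)^2 / (2 * 9.109e-31 * (2.95e-09)^2)
E(J) = 6.92883e-21
E = E(J) / 1.602e-19 = 0.0433 eV

0.0433


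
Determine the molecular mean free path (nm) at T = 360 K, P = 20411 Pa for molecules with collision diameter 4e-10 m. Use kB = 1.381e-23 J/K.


Mean free path: lambda = kB*T / (sqrt(2) * pi * d^2 * P)
lambda = 1.381e-23 * 360 / (sqrt(2) * pi * (4e-10)^2 * 20411)
lambda = 3.42647e-07 m
lambda = 342.65 nm

342.65


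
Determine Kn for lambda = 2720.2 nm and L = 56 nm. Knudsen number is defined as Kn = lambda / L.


Knudsen number Kn = lambda / L
Kn = 2720.2 / 56
Kn = 48.575

48.575


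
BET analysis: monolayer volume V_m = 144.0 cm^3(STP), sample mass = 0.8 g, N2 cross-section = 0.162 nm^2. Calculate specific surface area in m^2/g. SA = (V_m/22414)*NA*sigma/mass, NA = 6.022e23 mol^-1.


Number of moles in monolayer = V_m / 22414 = 144.0 / 22414 = 0.00642456
Number of molecules = moles * NA = 0.00642456 * 6.022e23
SA = molecules * sigma / mass
SA = (144.0 / 22414) * 6.022e23 * 0.162e-18 / 0.8
SA = 783.4 m^2/g

783.4


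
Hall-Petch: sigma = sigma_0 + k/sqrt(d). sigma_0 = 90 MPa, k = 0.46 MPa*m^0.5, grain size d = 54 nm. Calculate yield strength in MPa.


d = 54 nm = 5.4e-08 m
sqrt(d) = 0.000232379
Hall-Petch contribution = k / sqrt(d) = 0.46 / 0.000232379 = 1979.5 MPa
sigma = sigma_0 + k/sqrt(d) = 90 + 1979.5 = 2069.5 MPa

2069.5


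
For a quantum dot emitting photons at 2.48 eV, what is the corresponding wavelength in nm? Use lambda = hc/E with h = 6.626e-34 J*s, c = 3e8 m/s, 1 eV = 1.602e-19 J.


Convert energy: E = 2.48 eV = 2.48 * 1.602e-19 = 3.97296e-19 J
lambda = h*c / E = 6.626e-34 * 3e8 / 3.97296e-19
lambda = 5.00332e-07 m = 500.3 nm

500.3


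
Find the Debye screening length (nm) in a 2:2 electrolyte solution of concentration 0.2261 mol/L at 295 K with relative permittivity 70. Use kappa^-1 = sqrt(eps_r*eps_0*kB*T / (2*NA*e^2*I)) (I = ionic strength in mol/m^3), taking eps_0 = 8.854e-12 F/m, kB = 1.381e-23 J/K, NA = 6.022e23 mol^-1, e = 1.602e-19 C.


Ionic strength I = 0.2261 * 2^2 * 1000 = 904.4 mol/m^3
kappa^-1 = sqrt(70 * 8.854e-12 * 1.381e-23 * 295 / (2 * 6.022e23 * (1.602e-19)^2 * 904.4))
kappa^-1 = 0.301 nm

0.301


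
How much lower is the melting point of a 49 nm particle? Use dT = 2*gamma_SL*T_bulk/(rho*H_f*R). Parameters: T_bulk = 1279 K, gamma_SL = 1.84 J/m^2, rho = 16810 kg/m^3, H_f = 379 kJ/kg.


Radius R = 49/2 = 24.5 nm = 2.45e-08 m
Convert H_f = 379 kJ/kg = 379000 J/kg
dT = 2 * gamma_SL * T_bulk / (rho * H_f * R)
dT = 2 * 1.84 * 1279 / (16810 * 379000 * 2.45e-08)
dT = 30.2 K

30.2


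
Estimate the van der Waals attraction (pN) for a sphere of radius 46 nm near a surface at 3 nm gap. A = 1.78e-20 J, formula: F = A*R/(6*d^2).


Convert to SI: R = 46 nm = 4.6e-08 m, d = 3 nm = 3e-09 m
F = A * R / (6 * d^2)
F = 1.78e-20 * 4.6e-08 / (6 * (3e-09)^2)
F = 1.5163e-11 N = 15.163 pN

15.163


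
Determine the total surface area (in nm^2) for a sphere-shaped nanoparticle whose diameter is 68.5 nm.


Radius r = 68.5/2 = 34.25 nm
Surface area SA = 4 * pi * r^2
SA = 4 * pi * (34.25)^2
SA = 14741.14 nm^2

14741.14


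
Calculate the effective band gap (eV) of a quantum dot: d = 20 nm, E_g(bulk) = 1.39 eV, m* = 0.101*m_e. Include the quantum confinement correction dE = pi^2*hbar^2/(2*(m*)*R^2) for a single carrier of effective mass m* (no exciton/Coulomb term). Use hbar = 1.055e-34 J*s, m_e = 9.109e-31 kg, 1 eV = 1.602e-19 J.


Radius R = 20/2 nm = 1e-08 m
Confinement energy dE = pi^2 * hbar^2 / (2 * m_eff * m_e * R^2)
dE = pi^2 * (1.055e-34)^2 / (2 * 0.101 * 9.109e-31 * (1e-08)^2) J, divided by 1.602e-19 J/eV
dE = 0.0373 eV
Total band gap = E_g(bulk) + dE = 1.39 + 0.0373 = 1.4273 eV

1.4273


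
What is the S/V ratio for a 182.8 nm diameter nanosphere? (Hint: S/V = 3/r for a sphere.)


Radius r = 182.8/2 = 91.4 nm
S/V = 3 / r = 3 / 91.4
S/V = 0.0328 nm^-1

0.0328


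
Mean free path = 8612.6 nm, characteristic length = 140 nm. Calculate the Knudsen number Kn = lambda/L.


Knudsen number Kn = lambda / L
Kn = 8612.6 / 140
Kn = 61.5186

61.5186


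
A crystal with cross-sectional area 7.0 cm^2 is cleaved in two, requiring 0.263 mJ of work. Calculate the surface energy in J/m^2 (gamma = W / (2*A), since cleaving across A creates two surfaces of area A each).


Convert: A = 7.0 cm^2 = 0.0007 m^2, W = 0.263 mJ = 0.000263 J
Cleaving exposes two faces of area A, so total new surface = 2*A and gamma = W / (2*A)
gamma = 0.000263 / (2 * 0.0007)
gamma = 0.188 J/m^2

0.188


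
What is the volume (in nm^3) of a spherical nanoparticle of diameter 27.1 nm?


Radius r = 27.1/2 = 13.55 nm
Volume V = (4/3) * pi * r^3
V = (4/3) * pi * (13.55)^3
V = 10420.93 nm^3

10420.93


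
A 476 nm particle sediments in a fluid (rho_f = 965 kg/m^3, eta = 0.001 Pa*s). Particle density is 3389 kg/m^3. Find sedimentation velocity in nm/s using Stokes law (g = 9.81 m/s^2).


Radius R = 476/2 nm = 2.38e-07 m
Density difference = 3389 - 965 = 2424 kg/m^3
v = 2 * R^2 * (rho_p - rho_f) * g / (9 * eta)
v = 2 * (2.38e-07)^2 * 2424 * 9.81 / (9 * 0.001)
v = 2.99325e-07 m/s = 299.325 nm/s

299.325


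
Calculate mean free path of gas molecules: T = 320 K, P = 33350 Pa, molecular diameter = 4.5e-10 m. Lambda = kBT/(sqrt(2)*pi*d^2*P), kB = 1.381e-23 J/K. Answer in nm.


Mean free path: lambda = kB*T / (sqrt(2) * pi * d^2 * P)
lambda = 1.381e-23 * 320 / (sqrt(2) * pi * (4.5e-10)^2 * 33350)
lambda = 1.47285e-07 m
lambda = 147.28 nm

147.28


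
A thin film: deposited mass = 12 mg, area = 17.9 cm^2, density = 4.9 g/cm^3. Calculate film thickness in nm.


Convert: m = 12 mg = 1.2000e-05 kg, A = 17.9 cm^2 = 1.7900e-03 m^2, rho = 4.9 g/cm^3 = 4900 kg/m^3
t = m / (A * rho)
t = 1.2000e-05 / (1.7900e-03 * 4900)
t = 1.3681e-06 m = 1368.1 nm

1368.1


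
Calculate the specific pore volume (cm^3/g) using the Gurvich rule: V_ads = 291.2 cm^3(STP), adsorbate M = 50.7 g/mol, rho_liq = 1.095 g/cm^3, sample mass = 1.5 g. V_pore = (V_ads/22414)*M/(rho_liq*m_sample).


Moles adsorbed n = V_ads / 22414 = 291.2 / 22414 = 1.299188e-02 mol
Liquid volume V_liq = n * M / rho_liq = 1.299188e-02 * 50.7 / 1.095 = 0.60154 cm^3
Specific pore volume V_pore = V_liq / m_sample = 0.60154 / 1.5
V_pore = 0.401 cm^3/g

0.401


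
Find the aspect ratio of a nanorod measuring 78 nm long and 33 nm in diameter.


Aspect ratio AR = length / diameter
AR = 78 / 33
AR = 2.36

2.36


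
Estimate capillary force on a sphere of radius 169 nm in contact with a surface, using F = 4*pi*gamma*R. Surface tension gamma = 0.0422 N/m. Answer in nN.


Convert radius: R = 169 nm = 1.69e-07 m
F = 4 * pi * gamma * R
F = 4 * pi * 0.0422 * 1.69e-07
F = 8.96208e-08 N = 89.6208 nN

89.6208


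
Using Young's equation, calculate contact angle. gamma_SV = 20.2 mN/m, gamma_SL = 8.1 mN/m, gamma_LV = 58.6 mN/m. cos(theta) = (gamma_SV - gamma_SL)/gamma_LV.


cos(theta) = (gamma_SV - gamma_SL) / gamma_LV
cos(theta) = (20.2 - 8.1) / 58.6
cos(theta) = 0.206485
theta = arccos(0.206485) = 78.08 degrees

78.08


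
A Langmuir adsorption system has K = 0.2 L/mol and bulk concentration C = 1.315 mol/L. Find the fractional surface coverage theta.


Langmuir isotherm: theta = K*C / (1 + K*C)
K*C = 0.2 * 1.315 = 0.263
theta = 0.263 / (1 + 0.263) = 0.263 / 1.263
theta = 0.2082

0.2082


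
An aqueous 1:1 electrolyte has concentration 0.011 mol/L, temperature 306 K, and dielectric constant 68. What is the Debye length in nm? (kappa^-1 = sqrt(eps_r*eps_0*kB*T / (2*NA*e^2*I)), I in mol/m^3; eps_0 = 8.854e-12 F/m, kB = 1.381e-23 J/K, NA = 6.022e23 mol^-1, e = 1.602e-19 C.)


Ionic strength I = 0.011 * 1^2 * 1000 = 11 mol/m^3
kappa^-1 = sqrt(68 * 8.854e-12 * 1.381e-23 * 306 / (2 * 6.022e23 * (1.602e-19)^2 * 11))
kappa^-1 = 2.736 nm

2.736


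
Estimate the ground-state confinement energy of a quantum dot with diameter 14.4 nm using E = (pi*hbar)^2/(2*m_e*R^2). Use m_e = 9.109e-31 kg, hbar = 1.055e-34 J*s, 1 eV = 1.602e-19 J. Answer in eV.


Radius R = 14.4/2 = 7.2 nm = 7.2e-09 m
E = (pi * 1.055e-34)^2 / (2 * 9.109e-31 * (7.2e-09)^2)
E(J) = 1.16316e-21
E = E(J) / 1.602e-19 = 0.0073 eV

0.0073


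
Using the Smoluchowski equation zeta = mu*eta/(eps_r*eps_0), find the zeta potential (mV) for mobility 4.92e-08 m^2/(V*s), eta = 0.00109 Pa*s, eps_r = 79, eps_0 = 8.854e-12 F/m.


Smoluchowski equation: zeta = mu * eta / (eps_r * eps_0)
zeta = 4.92e-08 * 0.00109 / (79 * 8.854e-12)
zeta = 0.07667 V = 76.67 mV

76.67


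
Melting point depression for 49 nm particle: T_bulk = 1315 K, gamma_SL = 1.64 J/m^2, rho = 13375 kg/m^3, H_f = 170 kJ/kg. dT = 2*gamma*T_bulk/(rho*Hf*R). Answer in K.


Radius R = 49/2 = 24.5 nm = 2.45e-08 m
Convert H_f = 170 kJ/kg = 170000 J/kg
dT = 2 * gamma_SL * T_bulk / (rho * H_f * R)
dT = 2 * 1.64 * 1315 / (13375 * 170000 * 2.45e-08)
dT = 77.4 K

77.4


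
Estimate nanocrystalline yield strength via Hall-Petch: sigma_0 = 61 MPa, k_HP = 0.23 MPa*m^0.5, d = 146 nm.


d = 146 nm = 1.46e-07 m
sqrt(d) = 0.0003820995
Hall-Petch contribution = k / sqrt(d) = 0.23 / 0.0003820995 = 601.9 MPa
sigma = sigma_0 + k/sqrt(d) = 61 + 601.9 = 662.9 MPa

662.9


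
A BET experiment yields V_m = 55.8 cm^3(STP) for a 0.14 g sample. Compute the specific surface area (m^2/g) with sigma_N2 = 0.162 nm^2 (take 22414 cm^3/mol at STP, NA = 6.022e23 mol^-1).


Number of moles in monolayer = V_m / 22414 = 55.8 / 22414 = 0.00248952
Number of molecules = moles * NA = 0.00248952 * 6.022e23
SA = molecules * sigma / mass
SA = (55.8 / 22414) * 6.022e23 * 0.162e-18 / 0.14
SA = 1734.8 m^2/g

1734.8


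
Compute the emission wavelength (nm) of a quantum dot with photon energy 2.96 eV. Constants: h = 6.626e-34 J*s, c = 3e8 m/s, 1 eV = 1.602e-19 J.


Convert energy: E = 2.96 eV = 2.96 * 1.602e-19 = 4.74192e-19 J
lambda = h*c / E = 6.626e-34 * 3e8 / 4.74192e-19
lambda = 4.19197e-07 m = 419.2 nm

419.2


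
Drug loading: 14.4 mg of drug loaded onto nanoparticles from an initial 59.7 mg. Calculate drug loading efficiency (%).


Drug loading efficiency = (drug loaded / drug initial) * 100
DLE = 14.4 / 59.7 * 100
DLE = 0.2412 * 100
DLE = 24.12%

24.12


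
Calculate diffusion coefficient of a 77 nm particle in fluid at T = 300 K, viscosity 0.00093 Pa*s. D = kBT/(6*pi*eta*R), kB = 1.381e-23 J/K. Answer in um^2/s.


Radius R = 77/2 = 38.5 nm = 3.85e-08 m
D = kB*T / (6*pi*eta*R)
D = 1.381e-23 * 300 / (6 * pi * 0.00093 * 3.85e-08)
D = 6.13861e-12 m^2/s = 6.139 um^2/s

6.139


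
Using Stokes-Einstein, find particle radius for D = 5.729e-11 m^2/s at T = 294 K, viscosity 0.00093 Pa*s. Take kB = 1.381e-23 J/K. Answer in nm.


Stokes-Einstein: R = kB*T / (6*pi*eta*D)
R = 1.381e-23 * 294 / (6 * pi * 0.00093 * 5.729e-11)
R = 4.04276e-09 m = 4.04 nm

4.04


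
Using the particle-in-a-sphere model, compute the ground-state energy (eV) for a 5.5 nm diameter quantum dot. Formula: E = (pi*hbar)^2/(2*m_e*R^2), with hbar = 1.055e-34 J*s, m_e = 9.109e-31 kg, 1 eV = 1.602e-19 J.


Radius R = 5.5/2 = 2.75 nm = 2.75e-09 m
E = (pi * 1.055e-34)^2 / (2 * 9.109e-31 * (2.75e-09)^2)
E(J) = 7.97331e-21
E = E(J) / 1.602e-19 = 0.0498 eV

0.0498


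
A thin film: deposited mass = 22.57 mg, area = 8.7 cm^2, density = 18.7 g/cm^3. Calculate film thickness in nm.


Convert: m = 22.57 mg = 2.2570e-05 kg, A = 8.7 cm^2 = 8.7000e-04 m^2, rho = 18.7 g/cm^3 = 18700 kg/m^3
t = m / (A * rho)
t = 2.2570e-05 / (8.7000e-04 * 18700)
t = 1.3873e-06 m = 1387.3 nm

1387.3


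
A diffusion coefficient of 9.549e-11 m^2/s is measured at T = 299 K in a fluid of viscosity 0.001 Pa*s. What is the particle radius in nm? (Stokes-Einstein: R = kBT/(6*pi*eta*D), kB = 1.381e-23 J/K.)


Stokes-Einstein: R = kB*T / (6*pi*eta*D)
R = 1.381e-23 * 299 / (6 * pi * 0.001 * 9.549e-11)
R = 2.29407e-09 m = 2.29 nm

2.29


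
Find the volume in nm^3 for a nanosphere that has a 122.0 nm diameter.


Radius r = 122.0/2 = 61 nm
Volume V = (4/3) * pi * r^3
V = (4/3) * pi * (61)^3
V = 950775.79 nm^3

950775.79


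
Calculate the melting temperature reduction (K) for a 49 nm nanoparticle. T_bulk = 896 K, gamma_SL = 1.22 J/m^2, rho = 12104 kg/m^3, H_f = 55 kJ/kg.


Radius R = 49/2 = 24.5 nm = 2.45e-08 m
Convert H_f = 55 kJ/kg = 55000 J/kg
dT = 2 * gamma_SL * T_bulk / (rho * H_f * R)
dT = 2 * 1.22 * 896 / (12104 * 55000 * 2.45e-08)
dT = 134.0 K

134.0


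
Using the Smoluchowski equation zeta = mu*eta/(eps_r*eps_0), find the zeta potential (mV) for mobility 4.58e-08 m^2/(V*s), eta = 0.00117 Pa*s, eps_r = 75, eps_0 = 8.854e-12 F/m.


Smoluchowski equation: zeta = mu * eta / (eps_r * eps_0)
zeta = 4.58e-08 * 0.00117 / (75 * 8.854e-12)
zeta = 0.080696 V = 80.7 mV

80.7


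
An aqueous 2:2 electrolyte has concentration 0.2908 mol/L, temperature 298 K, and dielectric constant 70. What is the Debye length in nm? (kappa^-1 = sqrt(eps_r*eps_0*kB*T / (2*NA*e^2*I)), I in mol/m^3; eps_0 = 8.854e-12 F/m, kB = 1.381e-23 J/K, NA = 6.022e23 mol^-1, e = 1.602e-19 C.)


Ionic strength I = 0.2908 * 2^2 * 1000 = 1163.2 mol/m^3
kappa^-1 = sqrt(70 * 8.854e-12 * 1.381e-23 * 298 / (2 * 6.022e23 * (1.602e-19)^2 * 1163.2))
kappa^-1 = 0.266 nm

0.266


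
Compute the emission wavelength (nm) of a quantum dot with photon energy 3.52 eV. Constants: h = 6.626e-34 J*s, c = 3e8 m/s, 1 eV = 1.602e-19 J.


Convert energy: E = 3.52 eV = 3.52 * 1.602e-19 = 5.63904e-19 J
lambda = h*c / E = 6.626e-34 * 3e8 / 5.63904e-19
lambda = 3.52507e-07 m = 352.5 nm

352.5


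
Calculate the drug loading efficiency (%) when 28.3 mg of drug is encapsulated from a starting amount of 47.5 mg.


Drug loading efficiency = (drug loaded / drug initial) * 100
DLE = 28.3 / 47.5 * 100
DLE = 0.5958 * 100
DLE = 59.58%

59.58


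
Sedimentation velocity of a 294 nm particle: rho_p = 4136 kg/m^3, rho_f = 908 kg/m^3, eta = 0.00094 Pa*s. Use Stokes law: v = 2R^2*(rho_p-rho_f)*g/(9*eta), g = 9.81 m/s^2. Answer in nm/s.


Radius R = 294/2 nm = 1.47e-07 m
Density difference = 4136 - 908 = 3228 kg/m^3
v = 2 * R^2 * (rho_p - rho_f) * g / (9 * eta)
v = 2 * (1.47e-07)^2 * 3228 * 9.81 / (9 * 0.00094)
v = 1.6177e-07 m/s = 161.7696 nm/s

161.7696


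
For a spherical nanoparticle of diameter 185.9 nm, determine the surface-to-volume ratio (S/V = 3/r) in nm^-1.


Radius r = 185.9/2 = 92.95 nm
S/V = 3 / r = 3 / 92.95
S/V = 0.0323 nm^-1

0.0323


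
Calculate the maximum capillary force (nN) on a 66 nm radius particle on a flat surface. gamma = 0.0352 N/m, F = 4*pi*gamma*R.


Convert radius: R = 66 nm = 6.6e-08 m
F = 4 * pi * gamma * R
F = 4 * pi * 0.0352 * 6.6e-08
F = 2.91942e-08 N = 29.1942 nN

29.1942


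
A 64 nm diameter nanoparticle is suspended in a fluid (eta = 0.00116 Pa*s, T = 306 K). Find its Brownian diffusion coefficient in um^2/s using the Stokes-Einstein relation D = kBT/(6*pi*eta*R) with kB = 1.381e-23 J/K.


Radius R = 64/2 = 32 nm = 3.2e-08 m
D = kB*T / (6*pi*eta*R)
D = 1.381e-23 * 306 / (6 * pi * 0.00116 * 3.2e-08)
D = 6.03957e-12 m^2/s = 6.04 um^2/s

6.04


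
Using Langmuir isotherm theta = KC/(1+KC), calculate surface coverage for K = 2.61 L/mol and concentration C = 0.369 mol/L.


Langmuir isotherm: theta = K*C / (1 + K*C)
K*C = 2.61 * 0.369 = 0.96309
theta = 0.96309 / (1 + 0.96309) = 0.96309 / 1.96309
theta = 0.4906

0.4906


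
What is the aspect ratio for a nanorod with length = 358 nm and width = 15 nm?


Aspect ratio AR = length / diameter
AR = 358 / 15
AR = 23.87

23.87


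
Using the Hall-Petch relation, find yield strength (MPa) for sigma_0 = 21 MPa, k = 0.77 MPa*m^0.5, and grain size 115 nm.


d = 115 nm = 1.15e-07 m
sqrt(d) = 0.0003391165
Hall-Petch contribution = k / sqrt(d) = 0.77 / 0.0003391165 = 2270.6 MPa
sigma = sigma_0 + k/sqrt(d) = 21 + 2270.6 = 2291.6 MPa

2291.6


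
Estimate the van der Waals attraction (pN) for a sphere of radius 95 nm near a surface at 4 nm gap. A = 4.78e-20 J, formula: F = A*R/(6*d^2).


Convert to SI: R = 95 nm = 9.5e-08 m, d = 4 nm = 4e-09 m
F = A * R / (6 * d^2)
F = 4.78e-20 * 9.5e-08 / (6 * (4e-09)^2)
F = 4.73021e-11 N = 47.302 pN

47.302


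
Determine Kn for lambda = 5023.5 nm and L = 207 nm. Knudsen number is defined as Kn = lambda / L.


Knudsen number Kn = lambda / L
Kn = 5023.5 / 207
Kn = 24.2681

24.2681


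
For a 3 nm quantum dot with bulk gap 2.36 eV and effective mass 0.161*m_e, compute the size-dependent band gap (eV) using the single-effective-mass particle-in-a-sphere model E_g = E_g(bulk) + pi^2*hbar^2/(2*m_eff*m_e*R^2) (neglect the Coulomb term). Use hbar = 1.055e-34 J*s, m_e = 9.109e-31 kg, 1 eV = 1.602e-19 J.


Radius R = 3/2 nm = 1.5e-09 m
Confinement energy dE = pi^2 * hbar^2 / (2 * m_eff * m_e * R^2)
dE = pi^2 * (1.055e-34)^2 / (2 * 0.161 * 9.109e-31 * (1.5e-09)^2) J, divided by 1.602e-19 J/eV
dE = 1.039 eV
Total band gap = E_g(bulk) + dE = 2.36 + 1.039 = 3.399 eV

3.399


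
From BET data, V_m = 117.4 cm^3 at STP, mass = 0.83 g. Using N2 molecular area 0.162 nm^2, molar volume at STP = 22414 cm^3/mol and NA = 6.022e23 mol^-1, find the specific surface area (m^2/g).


Number of moles in monolayer = V_m / 22414 = 117.4 / 22414 = 0.0052378
Number of molecules = moles * NA = 0.0052378 * 6.022e23
SA = molecules * sigma / mass
SA = (117.4 / 22414) * 6.022e23 * 0.162e-18 / 0.83
SA = 615.6 m^2/g

615.6
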